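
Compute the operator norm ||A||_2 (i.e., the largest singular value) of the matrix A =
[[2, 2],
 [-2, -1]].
||A||_2 = sqrt((13 + sqrt(153))/2) ≈ 3.5616 (= sqrt(largest eigenvalue of A^T A))

||A||_2 = sigma_max(A) = sqrt(lambda_max(A^T A)). Form the symmetric matrix M = A^T A =
[[8, 6],
 [6, 5]].
Its characteristic polynomial (trace, determinant of M give the coefficients) is
  p(λ) = det(λ I - M) = λ^2 - 13λ + 4.
For λ^2 - 13λ + 4 the discriminant is 153. It is nonnegative but not a perfect square, so the roots are real and irrational: λ = (13 ± sqrt(153))/2 ≈ 12.6847, 0.3153.
So the eigenvalues of A^T A are ≈ 0.3153, 12.6847 (all ≥ 0, as they must be for A^T A). The largest is λ_max = (13 + sqrt(153))/2 ≈ 12.6847, hence ||A||_2 = sqrt(λ_max) = sqrt((13 + sqrt(153))/2) ≈ 3.5616.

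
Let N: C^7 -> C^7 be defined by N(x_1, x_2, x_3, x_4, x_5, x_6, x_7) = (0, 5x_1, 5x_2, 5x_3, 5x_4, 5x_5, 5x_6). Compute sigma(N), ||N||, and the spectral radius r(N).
sigma(N) = {0}; ||N|| = 5; r(N) = 0. (N is nilpotent with N^7 = 0.)

On C^7, N is a strictly lower-triangular matrix with 5 on the subdiagonal and zeros elsewhere, so its characteristic polynomial is lambda^7 and every eigenvalue is 0: sigma(N) = {0}. For the operator norm, N e_i = 5e_{i+1} for i = 1, ..., 6 and N e_7 = 0, so the singular values of N are 5 (with multiplicity 6) and 0; hence ||N|| = 5. The spectral radius r(N) = max|lambda| = 0. Note ||N|| > r(N) — characteristic of non-normal nilpotent operators. Indeed N^7 = 0.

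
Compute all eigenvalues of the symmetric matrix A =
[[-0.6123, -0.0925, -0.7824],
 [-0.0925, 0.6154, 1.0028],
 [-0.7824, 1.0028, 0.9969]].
sigma(A) ≈ {-1, 0, 2}

A is real symmetric, so its spectrum consists of real eigenvalues. Expanding the characteristic polynomial of the displayed matrix gives
  det(λ I - A) = p(λ) = λ^3 + (-1)λ^2 + (-2)λ + (0).
Solving p(λ) = 0 yields eigenvalues ≈ -1, 0, 2. (A is shown rounded to 4 decimals, so these recover the underlying integer eigenvalues to within that precision.)
Verification: the trace of A = 1 equals the sum of eigenvalues 1, and det(A) ≈ -0.0000 matches the eigenvalue product 0.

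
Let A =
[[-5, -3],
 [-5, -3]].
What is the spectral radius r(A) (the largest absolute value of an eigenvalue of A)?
r(A) = 8

The eigenvalues of A are the roots of its characteristic polynomial. With M = A (coefficients from the trace and determinant):
  p(λ) = det(λ I - M) = λ^2 + 8λ.
For λ^2 + 8λ the discriminant is 64. It is a perfect square (8^2), so the roots are rational: λ = (-8 ± 8)/2 = 0, -8.
Thus the eigenvalues (to 4 decimals) are 0 (modulus 0); -8 (modulus 8). The spectral radius is the largest modulus: r(A) = 8. (Cross-check: r(A) ≤ ||A||_2 ≈ 8.2462; equality holds whenever A is normal, though it can also hold for some non-normal A.)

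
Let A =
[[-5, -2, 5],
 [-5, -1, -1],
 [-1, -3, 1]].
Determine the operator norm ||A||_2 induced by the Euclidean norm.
||A||_2 ≈ 8.4453 (= sqrt(largest eigenvalue of A^T A))

||A||_2 = sigma_max(A) = sqrt(lambda_max(A^T A)). Form the symmetric matrix M = A^T A =
[[51, 18, -21],
 [18, 14, -12],
 [-21, -12, 27]].
Its characteristic polynomial (trace, sum of principal 2x2 minors, determinant of M give the coefficients) is
  p(λ) = det(λ I - M) = λ^3 - 92λ^2 + 1560λ - 6084.
No integer candidate from the rational root theorem (±divisors of 6084) is a root, so the roots are irrational. The cubic discriminant is Δ = 1179930960 > 0, so there are three distinct real roots. p(5) = -459 and p(6) = 180 have opposite signs, so a root lies in (5, 6); Newton's method refines it to λ ≈ 5.6932. p(14) = 468 and p(15) = -9 have opposite signs, so a root lies in (14, 15); Newton's method refines it to λ ≈ 14.9828. p(71) = -1185 and p(72) = 2556 have opposite signs, so a root lies in (71, 72); Newton's method refines it to λ ≈ 71.3239. Check (Vieta): the three roots sum to 92, matching tr M = 92.
So the eigenvalues of A^T A are ≈ 5.6932, 14.9828, 71.3239 (all ≥ 0, as they must be for A^T A). The largest is λ_max ≈ 71.3239, hence ||A||_2 = sqrt(λ_max) ≈ 8.4453.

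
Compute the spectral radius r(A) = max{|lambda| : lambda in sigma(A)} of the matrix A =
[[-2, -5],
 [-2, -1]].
r(A) = (3 + sqrt(41))/2 ≈ 4.7016

The eigenvalues of A are the roots of its characteristic polynomial. With M = A (coefficients from the trace and determinant):
  p(λ) = det(λ I - M) = λ^2 + 3λ - 8.
For λ^2 + 3λ - 8 the discriminant is 41. It is nonnegative but not a perfect square, so the roots are real and irrational: λ = (-3 ± sqrt(41))/2 ≈ 1.7016, -4.7016.
Thus the eigenvalues (to 4 decimals) are 1.7016 (modulus 1.7016); -4.7016 (modulus 4.7016). The spectral radius is the largest modulus: r(A) = (3 + sqrt(41))/2 ≈ 4.7016. (Cross-check: r(A) ≤ ||A||_2 ≈ 5.6569; equality holds whenever A is normal, though it can also hold for some non-normal A.)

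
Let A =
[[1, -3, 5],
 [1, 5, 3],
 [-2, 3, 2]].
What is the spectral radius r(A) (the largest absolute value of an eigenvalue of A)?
r(A) ≈ 6.8521

The eigenvalues of A are the roots of its characteristic polynomial. With M = A (coefficients from the trace, the sum of principal 2x2 minors, and det A):
  p(λ) = det(λ I - M) = λ^3 - 8λ^2 + 21λ - 90.
No integer candidate from the rational root theorem (±divisors of 90) is a root, so the roots are irrational. The cubic discriminant is Δ = -139680 < 0, so there is one real root and a complex-conjugate pair. p(6) = -36 and p(7) = 8 have opposite signs, so a root lies in (6, 7); Newton's method refines it to λ ≈ 6.8521. Dividing out (λ - (6.8521)) leaves approximately λ^2 - 1.1479λ + 13.1346. For λ^2 - 1.1479λ + 13.1346 the discriminant is -51.2208. It is negative, so the remaining roots are the complex-conjugate pair λ ≈ 0.5739 ± 3.5784i. Their product equals the constant term, so |λ|^2 ≈ 13.1346 and |λ| ≈ 3.6242.
Thus the eigenvalues (to 4 decimals) are 6.8521 (modulus 6.8521); 0.5739 ± 3.5784i (modulus 3.6242). The spectral radius is the largest modulus: r(A) ≈ 6.8521. (Cross-check: r(A) ≤ ||A||_2 ≈ 6.858; equality holds whenever A is normal, though it can also hold for some non-normal A.)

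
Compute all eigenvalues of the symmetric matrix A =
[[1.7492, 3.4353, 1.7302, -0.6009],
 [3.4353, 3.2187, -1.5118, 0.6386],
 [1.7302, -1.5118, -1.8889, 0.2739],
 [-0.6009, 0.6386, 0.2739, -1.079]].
sigma(A) ≈ {-4, -1, 1, 6}

A is real symmetric, so its spectrum consists of real eigenvalues. Expanding the characteristic polynomial of the displayed matrix gives
  det(λ I - A) = p(λ) = λ^4 + (-2)λ^3 + (-25)λ^2 + (1.999)λ + (24.0014).
Solving p(λ) = 0 yields eigenvalues ≈ -4, -1, 1, 6. (A is shown rounded to 4 decimals, so these recover the underlying integer eigenvalues to within that precision.)
Verification: the trace of A = 2 equals the sum of eigenvalues 2, and det(A) ≈ 24.0014 matches the eigenvalue product 24.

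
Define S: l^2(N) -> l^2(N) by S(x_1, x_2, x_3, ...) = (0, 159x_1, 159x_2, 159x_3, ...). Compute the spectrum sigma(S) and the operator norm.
sigma(S) = closed disk {z in C : |z| ≤ 159}; ||S|| = 159

Note S = 159·U where U is the unit right shift (U x)_k = x_{k-1} (with x_0 := 0); so ||S|| = 159||U|| and sigma(S) = 159·sigma(U). ||S x||^2 = sum_{k≥1} |159x_k|^2 = 25281||x||^2, so ||S|| = 159 and sigma(S) ⊂ {|z| ≤ 159}. For any |lambda| < 159, the equation (S - lambda I) x = 0 forces x_1 = 0, then 159x_k = lambda x_{k+1} ⇒ x = 0, so S has no eigenvalues. But (S - lambda I) is not surjective for |lambda| < 159: solving (S - lambda I) x = e_1 would require x_n proportional to (lambda/159)^(-n), which is not in l^2. So every |lambda| < 159 lies in the residual spectrum. The boundary |lambda| = 159 is in the approximate point spectrum (the spectrum is closed). Hence sigma(S) is the closed disk of radius 159.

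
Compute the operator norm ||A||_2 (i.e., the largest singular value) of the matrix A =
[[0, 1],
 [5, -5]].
||A||_2 = sqrt((51 + sqrt(2501))/2) ≈ 7.1067 (= sqrt(largest eigenvalue of A^T A))

||A||_2 = sigma_max(A) = sqrt(lambda_max(A^T A)). Form the symmetric matrix M = A^T A =
[[25, -25],
 [-25, 26]].
Its characteristic polynomial (trace, determinant of M give the coefficients) is
  p(λ) = det(λ I - M) = λ^2 - 51λ + 25.
For λ^2 - 51λ + 25 the discriminant is 2501. It is nonnegative but not a perfect square, so the roots are real and irrational: λ = (51 ± sqrt(2501))/2 ≈ 50.505, 0.495.
So the eigenvalues of A^T A are ≈ 0.495, 50.505 (all ≥ 0, as they must be for A^T A). The largest is λ_max = (51 + sqrt(2501))/2 ≈ 50.505, hence ||A||_2 = sqrt(λ_max) = sqrt((51 + sqrt(2501))/2) ≈ 7.1067.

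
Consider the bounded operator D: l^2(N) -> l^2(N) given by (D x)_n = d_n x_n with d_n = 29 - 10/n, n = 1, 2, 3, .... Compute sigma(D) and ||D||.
sigma(D) = {29 - 10/n : n ≥ 1} ∪ {29}; ||D|| = 29

A bounded diagonal operator on l^2 with diagonal entries d_n has spectrum equal to the closure of {d_n : n ≥ 1}: every d_n is an eigenvalue (with eigenvector e_n), so {d_n} ⊂ sigma(D); the spectrum is closed, so its closure is too; and for lambda not in the closure, (D - lambda I) has bounded inverse (the diagonal entries 1/(d_n - lambda) are bounded). For our sequence d_n = 29 - 10/n, n = 1, 2, 3, ...:
  - {d_n} = {29 - 10/n : n ≥ 1}; the only limit point is 29
  - closure = {29 - 10/n : n ≥ 1} ∪ {29}
For the norm: a diagonal operator has ||D|| = sup_n |d_n|. Here d_n = 29 - 10/n increases monotonically from d_1 = 19 toward 29, with all terms in [19, 29); so sup_n |d_n| = 29 (the supremum is the limit, not attained). So ||D|| = 29.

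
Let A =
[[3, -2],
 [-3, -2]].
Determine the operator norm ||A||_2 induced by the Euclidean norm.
||A||_2 = sqrt(18) ≈ 4.2426 (= sqrt(largest eigenvalue of A^T A))

||A||_2 = sigma_max(A) = sqrt(lambda_max(A^T A)). Form the symmetric matrix M = A^T A =
[[18, 0],
 [0, 8]].
Its characteristic polynomial (trace, determinant of M give the coefficients) is
  p(λ) = det(λ I - M) = λ^2 - 26λ + 144.
For λ^2 - 26λ + 144 the discriminant is 100. It is a perfect square (10^2), so the roots are rational: λ = (26 ± 10)/2 = 18, 8.
So the eigenvalues of A^T A are ≈ 8, 18 (all ≥ 0, as they must be for A^T A). The largest is λ_max = 18, hence ||A||_2 = sqrt(λ_max) = sqrt(18) ≈ 4.2426.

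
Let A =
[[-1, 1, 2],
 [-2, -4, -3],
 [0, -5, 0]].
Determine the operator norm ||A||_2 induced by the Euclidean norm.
||A||_2 ≈ 7.0074 (= sqrt(largest eigenvalue of A^T A))

||A||_2 = sigma_max(A) = sqrt(lambda_max(A^T A)). Form the symmetric matrix M = A^T A =
[[5, 7, 4],
 [7, 42, 14],
 [4, 14, 13]].
Its characteristic polynomial (trace, sum of principal 2x2 minors, determinant of M give the coefficients) is
  p(λ) = det(λ I - M) = λ^3 - 60λ^2 + 560λ - 1225.
No integer candidate from the rational root theorem (±divisors of 1225) is a root, so the roots are irrational. The cubic discriminant is Δ = 68459125 > 0, so there are three distinct real roots. p(3) = -58 and p(4) = 119 have opposite signs, so a root lies in (3, 4); Newton's method refines it to λ ≈ 3.272. p(7) = 98 and p(8) = -73 have opposite signs, so a root lies in (7, 8); Newton's method refines it to λ ≈ 7.6244. p(49) = -196 and p(50) = 1775 have opposite signs, so a root lies in (49, 50); Newton's method refines it to λ ≈ 49.1036. Check (Vieta): the three roots sum to 60, matching tr M = 60.
So the eigenvalues of A^T A are ≈ 3.272, 7.6244, 49.1036 (all ≥ 0, as they must be for A^T A). The largest is λ_max ≈ 49.1036, hence ||A||_2 = sqrt(λ_max) ≈ 7.0074.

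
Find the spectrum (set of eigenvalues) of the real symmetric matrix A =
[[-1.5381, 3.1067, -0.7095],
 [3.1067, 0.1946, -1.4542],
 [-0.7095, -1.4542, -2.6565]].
sigma(A) ≈ {-4, -3, 3}

A is real symmetric, so its spectrum consists of real eigenvalues. Expanding the characteristic polynomial of the displayed matrix gives
  det(λ I - A) = p(λ) = λ^3 + (4)λ^2 + (-9)λ + (-36).
Solving p(λ) = 0 yields eigenvalues ≈ -4, -3, 3. (A is shown rounded to 4 decimals, so these recover the underlying integer eigenvalues to within that precision.)
Verification: the trace of A = -4 equals the sum of eigenvalues -4, and det(A) ≈ 35.9999 matches the eigenvalue product 36.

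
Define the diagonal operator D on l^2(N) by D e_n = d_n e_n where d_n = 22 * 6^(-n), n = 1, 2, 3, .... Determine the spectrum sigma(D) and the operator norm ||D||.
sigma(D) = {22 * 6^(-n) : n ≥ 1} ∪ {0}; ||D|| = 11/3

A bounded diagonal operator on l^2 with diagonal entries d_n has spectrum equal to the closure of {d_n : n ≥ 1}: every d_n is an eigenvalue (with eigenvector e_n), so {d_n} ⊂ sigma(D); the spectrum is closed, so its closure is too; and for lambda not in the closure, (D - lambda I) has bounded inverse (the diagonal entries 1/(d_n - lambda) are bounded). For our sequence d_n = 22 * 6^(-n), n = 1, 2, 3, ...:
  - {d_n} = {22 * 6^(-n) : n ≥ 1}; the only limit point is 0
  - closure = {22 * 6^(-n) : n ≥ 1} ∪ {0}
For the norm: a diagonal operator has ||D|| = sup_n |d_n|. Here d_n = 22 * 6^(-n) is positive and decreasing, so sup_n |d_n| = d_1 = 22/6 = 11/3. So ||D|| = 11/3.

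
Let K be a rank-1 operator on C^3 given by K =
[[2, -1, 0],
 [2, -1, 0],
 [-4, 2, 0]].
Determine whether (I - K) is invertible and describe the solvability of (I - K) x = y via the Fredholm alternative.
(I - K) is singular (det(I - K) = 0, i.e. 1 ∈ sigma(K)). (I - K) x = y is solvable iff y ⊥ ker((I - K)^*) = span{(2, -1, 0)}, i.e. iff 2y_1 - y_2 = 0. When solvable, the solutions are x = y + c·(1, 1, -2), c arbitrary (ker(I - K) = span{(1, 1, -2)}, dimension 1).

K has rank 1, so it is an outer product K = u v^T: every row of K is a multiple of one row vector. Reading off the entries, u = (1, 1, -2) and v = (2, -1, 0) (row i of K equals u_i·v^T). A rank-one matrix u v^T satisfies K u = u (v·u) and kills the (2)-dimensional subspace v^⊥, so its characteristic polynomial is lambda^2 (lambda - v·u) with v·u = tr K = 1. Hence the eigenvalues of I - K are 1 (multiplicity 2) and 1 - (1) = 0, so det(I - K) = 0. (Direct check: I - K =
[[-1, 1, 0],
 [-2, 2, 0],
 [4, -2, 1]]
has determinant 0.) So 1 is an eigenvalue of K and (I - K) is not invertible. The finite-dimensional Fredholm alternative says: either (I - K) is invertible, or ker(I - K) ≠ {0} and then range(I - K) = ker((I - K)^*)^⊥, with dim ker(I - K) = dim ker((I - K)^*). We are in the second case, so we need both kernels. Kernel of I - K: (I - K) u = u - u (v·u) = u - u = 0, so ker(I - K) = span{u} = span{(1, 1, -2)} (it is exactly 1-dimensional because rank(I - K) = 2). Kernel of the adjoint: K is real, so (I - K)^* = I - K^T = I - v u^T, and (I - v u^T) v = v - v (u·v) = 0; hence ker((I - K)^*) = span{v} = span{(2, -1, 0)}. Therefore (I - K) x = y is solvable iff <y, v> = 0, i.e. iff 2y_1 - y_2 = 0. When this holds, K y = u (v·y) = 0, so (I - K) y = y and x = y is a particular solution; the full solution set is the line x = y + c·u = y + c·(1, 1, -2), c ∈ C.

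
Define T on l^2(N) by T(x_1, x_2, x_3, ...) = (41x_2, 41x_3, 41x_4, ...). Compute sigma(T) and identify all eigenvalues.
sigma(T) = closed disk {z in C : |z| ≤ 41}; sigma_p(T) = open disk {z in C : |z| < 41}

Note T = 41·V where V is the unit left shift (V x)_k = x_{k+1}; so sigma(T) = 41·sigma(V) and ||T|| = 41||V||. ||T x||^2 = 1681sum_{k≥2} |x_k|^2 ≤ 1681||x||^2, with equality on {x : x_1 = 0}, so ||T|| = 41. For any lambda with |lambda| < 41, set r = lambda/41 (|r| < 1); the vector x = (1, r, r^2, ...) is in l^2 and satisfies T x = 41(r, r^2, ...) = lambda x, so lambda is an eigenvalue. On the boundary |lambda| = 41 the geometric series diverges, so no l^2 eigenvector exists, but these lambda lie in the approximate point spectrum. Hence sigma(T) is the closed disk of radius 41 and sigma_p(T) is the open disk.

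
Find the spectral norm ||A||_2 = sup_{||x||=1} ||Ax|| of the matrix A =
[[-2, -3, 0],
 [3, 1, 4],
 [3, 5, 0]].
||A||_2 ≈ 7.494 (= sqrt(largest eigenvalue of A^T A))

||A||_2 = sigma_max(A) = sqrt(lambda_max(A^T A)). Form the symmetric matrix M = A^T A =
[[22, 24, 12],
 [24, 35, 4],
 [12, 4, 16]].
Its characteristic polynomial (trace, sum of principal 2x2 minors, determinant of M give the coefficients) is
  p(λ) = det(λ I - M) = λ^3 - 73λ^2 + 946λ - 16.
No integer candidate from the rational root theorem (±divisors of 16) is a root, so the roots are irrational. The cubic discriminant is Δ = 1377629924 > 0, so there are three distinct real roots. p(0) = -16 and p(1) = 858 have opposite signs, so a root lies in (0, 1); Newton's method refines it to λ ≈ 0.0169. p(16) = 528 and p(17) = -118 have opposite signs, so a root lies in (16, 17); Newton's method refines it to λ ≈ 16.8226. p(56) = -352 and p(57) = 1922 have opposite signs, so a root lies in (56, 57); Newton's method refines it to λ ≈ 56.1605. Check (Vieta): the three roots sum to 73, matching tr M = 73.
So the eigenvalues of A^T A are ≈ 0.0169, 16.8226, 56.1605 (all ≥ 0, as they must be for A^T A). The largest is λ_max ≈ 56.1605, hence ||A||_2 = sqrt(λ_max) ≈ 7.494.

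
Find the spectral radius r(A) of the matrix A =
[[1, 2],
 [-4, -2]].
r(A) = sqrt(6) ≈ 2.4495

The eigenvalues of A are the roots of its characteristic polynomial. With M = A (coefficients from the trace and determinant):
  p(λ) = det(λ I - M) = λ^2 + λ + 6.
For λ^2 + λ + 6 the discriminant is -23. It is negative, so the roots are the complex-conjugate pair λ = -1/2 ± (sqrt(23)/2) i ≈ -0.5 ± 2.3979i. For a conjugate pair the product of the roots equals the constant term, so |λ|^2 = 6 and |λ| = sqrt(6) ≈ 2.4495.
Thus the eigenvalues (to 4 decimals) are -0.5 ± 2.3979i (modulus 2.4495). The spectral radius is the largest modulus: r(A) = sqrt(6) ≈ 2.4495. (Cross-check: r(A) ≤ ||A||_2 ≈ 4.8442; equality holds whenever A is normal, though it can also hold for some non-normal A.)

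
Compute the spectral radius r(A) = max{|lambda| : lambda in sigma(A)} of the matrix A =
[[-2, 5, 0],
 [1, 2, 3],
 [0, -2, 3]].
r(A) ≈ 3.6987

The eigenvalues of A are the roots of its characteristic polynomial. With M = A (coefficients from the trace, the sum of principal 2x2 minors, and det A):
  p(λ) = det(λ I - M) = λ^3 - 3λ^2 - 3λ + 39.
No integer candidate from the rational root theorem (±divisors of 39) is a root, so the roots are irrational. The cubic discriminant is Δ = -30348 < 0, so there is one real root and a complex-conjugate pair. p(-3) = -6 and p(-2) = 25 have opposite signs, so a root lies in (-3, -2); Newton's method refines it to λ ≈ -2.8509. Dividing out (λ - (-2.8509)) leaves approximately λ^2 - 5.8509λ + 13.68. For λ^2 - 5.8509λ + 13.68 the discriminant is -20.4875. It is negative, so the remaining roots are the complex-conjugate pair λ ≈ 2.9254 ± 2.2632i. Their product equals the constant term, so |λ|^2 ≈ 13.68 and |λ| ≈ 3.6987.
Thus the eigenvalues (to 4 decimals) are -2.8509 (modulus 2.8509); 2.9254 ± 2.2632i (modulus 3.6987). The spectral radius is the largest modulus: r(A) ≈ 3.6987. (Cross-check: r(A) ≤ ||A||_2 ≈ 5.9296; equality holds whenever A is normal, though it can also hold for some non-normal A.)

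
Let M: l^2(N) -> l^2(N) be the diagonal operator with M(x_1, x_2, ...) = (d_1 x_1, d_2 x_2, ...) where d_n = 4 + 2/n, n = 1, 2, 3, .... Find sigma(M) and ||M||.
sigma(M) = {4 + 2/n : n ≥ 1} ∪ {4}; ||M|| = 6

A bounded diagonal operator on l^2 with diagonal entries d_n has spectrum equal to the closure of {d_n : n ≥ 1}: every d_n is an eigenvalue (with eigenvector e_n), so {d_n} ⊂ sigma(M); the spectrum is closed, so its closure is too; and for lambda not in the closure, (M - lambda I) has bounded inverse (the diagonal entries 1/(d_n - lambda) are bounded). For our sequence d_n = 4 + 2/n, n = 1, 2, 3, ...:
  - {d_n} = {4 + 2/n : n ≥ 1}; the only limit point is 4
  - closure = {4 + 2/n : n ≥ 1} ∪ {4}
For the norm: a diagonal operator has ||M|| = sup_n |d_n|. Here d_n = 4 + 2/n is positive and decreasing, so sup_n |d_n| = d_1 = 4 + 2 = 6. So ||M|| = 6.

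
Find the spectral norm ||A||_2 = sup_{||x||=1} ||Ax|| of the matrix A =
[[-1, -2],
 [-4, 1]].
||A||_2 = sqrt((22 + sqrt(160))/2) ≈ 4.1623 (= sqrt(largest eigenvalue of A^T A))

||A||_2 = sigma_max(A) = sqrt(lambda_max(A^T A)). Form the symmetric matrix M = A^T A =
[[17, -2],
 [-2, 5]].
Its characteristic polynomial (trace, determinant of M give the coefficients) is
  p(λ) = det(λ I - M) = λ^2 - 22λ + 81.
For λ^2 - 22λ + 81 the discriminant is 160. It is nonnegative but not a perfect square, so the roots are real and irrational: λ = (22 ± sqrt(160))/2 ≈ 17.3246, 4.6754.
So the eigenvalues of A^T A are ≈ 4.6754, 17.3246 (all ≥ 0, as they must be for A^T A). The largest is λ_max = (22 + sqrt(160))/2 ≈ 17.3246, hence ||A||_2 = sqrt(λ_max) = sqrt((22 + sqrt(160))/2) ≈ 4.1623.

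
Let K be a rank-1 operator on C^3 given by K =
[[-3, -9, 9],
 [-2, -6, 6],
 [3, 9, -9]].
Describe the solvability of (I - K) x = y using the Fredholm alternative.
(I - K) is invertible (det(I - K) = 19 ≠ 0), so for every y in C^3 the equation (I - K) x = y has a unique solution.

K has rank 1, so it is an outer product K = u v^T: every row of K is a multiple of one row vector. Reading off the entries, u = (-3, -2, 3) and v = (1, 3, -3) (row i of K equals u_i·v^T). A rank-one matrix u v^T satisfies K u = u (v·u) and kills the (2)-dimensional subspace v^⊥, so its characteristic polynomial is lambda^2 (lambda - v·u) with v·u = tr K = -18. Hence the eigenvalues of I - K are 1 (multiplicity 2) and 1 - (-18) = 19, so det(I - K) = 19. (Direct check: I - K =
[[4, 9, -9],
 [2, 7, -6],
 [-3, -9, 10]]
has determinant 19.) The finite-dimensional Fredholm alternative says: either (I - K) is invertible, or ker(I - K) ≠ {0} and then range(I - K) = ker((I - K)^*)^⊥, with dim ker(I - K) = dim ker((I - K)^*). Since det(I - K) ≠ 0, 1 is not an eigenvalue of K and ker(I - K) = {0}, so we are in the first case: for every y there is a unique x = (I - K)^(-1) y. Explicitly, by the Sherman–Morrison formula, (I - u v^T)^(-1) = I + u v^T/(1 - v·u), i.e. (I - K)^(-1) = I + K/(19).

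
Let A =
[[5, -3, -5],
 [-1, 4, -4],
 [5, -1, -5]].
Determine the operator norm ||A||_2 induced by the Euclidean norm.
||A||_2 ≈ 10.4586 (= sqrt(largest eigenvalue of A^T A))

||A||_2 = sigma_max(A) = sqrt(lambda_max(A^T A)). Form the symmetric matrix M = A^T A =
[[51, -24, -46],
 [-24, 26, 4],
 [-46, 4, 66]].
Its characteristic polynomial (trace, sum of principal 2x2 minors, determinant of M give the coefficients) is
  p(λ) = det(λ I - M) = λ^3 - 143λ^2 + 3700λ - 2500.
No integer candidate from the rational root theorem (±divisors of 2500) is a root, so the roots are irrational. The cubic discriminant is Δ = 71733490000 > 0, so there are three distinct real roots. p(0) = -2500 and p(1) = 1058 have opposite signs, so a root lies in (0, 1); Newton's method refines it to λ ≈ 0.6942. p(32) = 2236 and p(33) = -190 have opposite signs, so a root lies in (32, 33); Newton's method refines it to λ ≈ 32.923. p(109) = -3154 and p(110) = 5200 have opposite signs, so a root lies in (109, 110); Newton's method refines it to λ ≈ 109.3828. Check (Vieta): the three roots sum to 143, matching tr M = 143.
So the eigenvalues of A^T A are ≈ 0.6942, 32.923, 109.3828 (all ≥ 0, as they must be for A^T A). The largest is λ_max ≈ 109.3828, hence ||A||_2 = sqrt(λ_max) ≈ 10.4586.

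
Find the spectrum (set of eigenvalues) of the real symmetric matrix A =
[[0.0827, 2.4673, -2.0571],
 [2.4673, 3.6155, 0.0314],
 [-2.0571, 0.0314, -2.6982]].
sigma(A) ≈ {-4, 0, 5}

A is real symmetric, so its spectrum consists of real eigenvalues. Expanding the characteristic polynomial of the displayed matrix gives
  det(λ I - A) = p(λ) = λ^3 + (-1)λ^2 + (-20)λ + (0).
Solving p(λ) = 0 yields eigenvalues ≈ -4, 0, 5. (A is shown rounded to 4 decimals, so these recover the underlying integer eigenvalues to within that precision.)
Verification: the trace of A = 1 equals the sum of eigenvalues 1, and det(A) ≈ 0.0003 matches the eigenvalue product 0.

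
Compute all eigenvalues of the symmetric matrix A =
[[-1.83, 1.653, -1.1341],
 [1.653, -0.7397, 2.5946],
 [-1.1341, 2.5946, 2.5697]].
sigma(A) ≈ {-4, 0, 4}

A is real symmetric, so its spectrum consists of real eigenvalues. Expanding the characteristic polynomial of the displayed matrix gives
  det(λ I - A) = p(λ) = λ^3 + (0)λ^2 + (-16)λ + (0).
Solving p(λ) = 0 yields eigenvalues ≈ -4, 0, 4. (A is shown rounded to 4 decimals, so these recover the underlying integer eigenvalues to within that precision.)
Verification: the trace of A = 0 equals the sum of eigenvalues 0, and det(A) ≈ -0.0002 matches the eigenvalue product 0.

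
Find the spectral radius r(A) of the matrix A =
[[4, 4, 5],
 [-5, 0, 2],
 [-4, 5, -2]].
r(A) ≈ 7.2072

The eigenvalues of A are the roots of its characteristic polynomial. With M = A (coefficients from the trace, the sum of principal 2x2 minors, and det A):
  p(λ) = det(λ I - M) = λ^3 - 2λ^2 + 22λ + 237.
No integer candidate from the rational root theorem (±divisors of 237) is a root, so the roots are irrational. The cubic discriminant is Δ = -1737339 < 0, so there is one real root and a complex-conjugate pair. p(-5) = -48 and p(-4) = 53 have opposite signs, so a root lies in (-5, -4); Newton's method refines it to λ ≈ -4.5627. Dividing out (λ - (-4.5627)) leaves approximately λ^2 - 6.5627λ + 51.9433. For λ^2 - 6.5627λ + 51.9433 the discriminant is -164.7045. It is negative, so the remaining roots are the complex-conjugate pair λ ≈ 3.2813 ± 6.4169i. Their product equals the constant term, so |λ|^2 ≈ 51.9433 and |λ| ≈ 7.2072.
Thus the eigenvalues (to 4 decimals) are -4.5627 (modulus 4.5627); 3.2813 ± 6.4169i (modulus 7.2072). The spectral radius is the largest modulus: r(A) ≈ 7.2072. (Cross-check: r(A) ≤ ||A||_2 ≈ 8.1667; equality holds whenever A is normal, though it can also hold for some non-normal A.)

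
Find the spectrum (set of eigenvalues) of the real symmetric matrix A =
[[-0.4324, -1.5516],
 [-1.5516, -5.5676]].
sigma(A) ≈ {-6, 0}

A is real symmetric, so its spectrum consists of real eigenvalues. Expanding the characteristic polynomial of the displayed matrix gives
  det(λ I - A) = p(λ) = λ^2 + (6)λ + (0).
Solving p(λ) = 0 yields eigenvalues ≈ -6, 0. (A is shown rounded to 4 decimals, so these recover the underlying integer eigenvalues to within that precision.)
Verification: the trace of A = -6 equals the sum of eigenvalues -6, and det(A) ≈ -0.0000 matches the eigenvalue product 0.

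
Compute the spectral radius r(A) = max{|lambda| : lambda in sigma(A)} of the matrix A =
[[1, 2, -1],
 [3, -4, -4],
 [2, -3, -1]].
r(A) ≈ 6.8459

The eigenvalues of A are the roots of its characteristic polynomial. With M = A (coefficients from the trace, the sum of principal 2x2 minors, and det A):
  p(λ) = det(λ I - M) = λ^3 + 4λ^2 - 17λ + 17.
No integer candidate from the rational root theorem (±divisors of 17) is a root, so the roots are irrational. The cubic discriminant is Δ = -8687 < 0, so there is one real root and a complex-conjugate pair. p(-7) = -11 and p(-6) = 47 have opposite signs, so a root lies in (-7, -6); Newton's method refines it to λ ≈ -6.8459. Dividing out (λ - (-6.8459)) leaves approximately λ^2 - 2.8459λ + 2.4832. For λ^2 - 2.8459λ + 2.4832 the discriminant is -1.8335. It is negative, so the remaining roots are the complex-conjugate pair λ ≈ 1.423 ± 0.677i. Their product equals the constant term, so |λ|^2 ≈ 2.4832 and |λ| ≈ 1.5758.
Thus the eigenvalues (to 4 decimals) are -6.8459 (modulus 6.8459); 1.423 ± 0.677i (modulus 1.5758). The spectral radius is the largest modulus: r(A) ≈ 6.8459. (Cross-check: r(A) ≤ ||A||_2 ≈ 7.3094; equality holds whenever A is normal, though it can also hold for some non-normal A.)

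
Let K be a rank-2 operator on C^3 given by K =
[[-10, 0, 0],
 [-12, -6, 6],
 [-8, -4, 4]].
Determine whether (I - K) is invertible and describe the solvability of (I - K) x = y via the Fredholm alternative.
(I - K) is invertible (det(I - K) = 33 ≠ 0), so for every y in C^3 the equation (I - K) x = y has a unique solution.

K has rank 2 and factors as K = U V^T = u1 v1^T + u2 v2^T with u1 = (-3, -3, -2), v1 = (3, -1, 1), u2 = (1, 3, 2), v2 = (-1, -3, 3) (multiplying out reproduces the displayed K). The nonzero eigenvalues of U V^T coincide with those of the 2 x 2 matrix G = V^T U = [[v1·u1, v1·u2], [v2·u1, v2·u2]] = [[-8, 2], [6, -4]], and by the Sylvester determinant identity det(I_3 - U V^T) = det(I_2 - V^T U) = det([[9, -2], [-6, 5]]) = (9)(5) - (-2)(-6) = 33. (Direct check: I - K =
[[11, 0, 0],
 [12, 7, -6],
 [8, 4, -3]]
has determinant 33.) The finite-dimensional Fredholm alternative says: either (I - K) is invertible, or ker(I - K) ≠ {0} and then range(I - K) = ker((I - K)^*)^⊥, with dim ker(I - K) = dim ker((I - K)^*). Since det(I - K) ≠ 0, 1 is not an eigenvalue of K and ker(I - K) = {0}, so we are in the first case: for every y there is a unique x = (I - K)^(-1) y. (Explicitly, by the Woodbury identity, (I - U V^T)^(-1) = I + U (I_2 - G)^(-1) V^T.)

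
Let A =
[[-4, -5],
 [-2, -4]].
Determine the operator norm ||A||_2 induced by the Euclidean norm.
||A||_2 = sqrt((61 + sqrt(3577))/2) ≈ 7.772 (= sqrt(largest eigenvalue of A^T A))

||A||_2 = sigma_max(A) = sqrt(lambda_max(A^T A)). Form the symmetric matrix M = A^T A =
[[20, 28],
 [28, 41]].
Its characteristic polynomial (trace, determinant of M give the coefficients) is
  p(λ) = det(λ I - M) = λ^2 - 61λ + 36.
For λ^2 - 61λ + 36 the discriminant is 3577. It is nonnegative but not a perfect square, so the roots are real and irrational: λ = (61 ± sqrt(3577))/2 ≈ 60.404, 0.596.
So the eigenvalues of A^T A are ≈ 0.596, 60.404 (all ≥ 0, as they must be for A^T A). The largest is λ_max = (61 + sqrt(3577))/2 ≈ 60.404, hence ||A||_2 = sqrt(λ_max) = sqrt((61 + sqrt(3577))/2) ≈ 7.772.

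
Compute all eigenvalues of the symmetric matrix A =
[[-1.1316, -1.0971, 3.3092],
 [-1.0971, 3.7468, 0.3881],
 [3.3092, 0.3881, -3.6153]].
sigma(A) ≈ {-6, 1, 4}

A is real symmetric, so its spectrum consists of real eigenvalues. Expanding the characteristic polynomial of the displayed matrix gives
  det(λ I - A) = p(λ) = λ^3 + (1)λ^2 + (-26)λ + (23.9981).
Solving p(λ) = 0 yields eigenvalues ≈ -6, 1, 4. (A is shown rounded to 4 decimals, so these recover the underlying integer eigenvalues to within that precision.)
Verification: the trace of A = -1 equals the sum of eigenvalues -1, and det(A) ≈ -23.9981 matches the eigenvalue product -24.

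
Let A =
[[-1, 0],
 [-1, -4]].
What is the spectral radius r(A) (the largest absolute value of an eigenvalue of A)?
r(A) = 4

The eigenvalues of A are the roots of its characteristic polynomial. With M = A (coefficients from the trace and determinant):
  p(λ) = det(λ I - M) = λ^2 + 5λ + 4.
For λ^2 + 5λ + 4 the discriminant is 9. It is a perfect square (3^2), so the roots are rational: λ = (-5 ± 3)/2 = -1, -4.
Thus the eigenvalues (to 4 decimals) are -1 (modulus 1); -4 (modulus 4). The spectral radius is the largest modulus: r(A) = 4. (Cross-check: r(A) ≤ ||A||_2 ≈ 4.1306; equality holds whenever A is normal, though it can also hold for some non-normal A.)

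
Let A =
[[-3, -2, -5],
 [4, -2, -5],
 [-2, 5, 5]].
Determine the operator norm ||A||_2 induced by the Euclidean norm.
||A||_2 ≈ 10.4049 (= sqrt(largest eigenvalue of A^T A))

||A||_2 = sigma_max(A) = sqrt(lambda_max(A^T A)). Form the symmetric matrix M = A^T A =
[[29, -12, -15],
 [-12, 33, 45],
 [-15, 45, 75]].
Its characteristic polynomial (trace, sum of principal 2x2 minors, determinant of M give the coefficients) is
  p(λ) = det(λ I - M) = λ^3 - 137λ^2 + 3213λ - 11025.
No integer candidate from the rational root theorem (±divisors of 11025) is a root, so the roots are irrational. The cubic discriminant is Δ = 31758759648 > 0, so there are three distinct real roots. p(4) = -301 and p(5) = 1740 have opposite signs, so a root lies in (4, 5); Newton's method refines it to λ ≈ 4.1402. p(24) = 999 and p(25) = -700 have opposite signs, so a root lies in (24, 25); Newton's method refines it to λ ≈ 24.597. p(108) = -2277 and p(109) = 6524 have opposite signs, so a root lies in (108, 109); Newton's method refines it to λ ≈ 108.2629. Check (Vieta): the three roots sum to 137, matching tr M = 137.
So the eigenvalues of A^T A are ≈ 4.1402, 24.597, 108.2629 (all ≥ 0, as they must be for A^T A). The largest is λ_max ≈ 108.2629, hence ||A||_2 = sqrt(λ_max) ≈ 10.4049.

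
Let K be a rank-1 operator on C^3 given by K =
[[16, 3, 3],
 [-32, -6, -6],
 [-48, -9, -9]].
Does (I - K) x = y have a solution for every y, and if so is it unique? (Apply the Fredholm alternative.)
(I - K) is singular (det(I - K) = 0, i.e. 1 ∈ sigma(K)). (I - K) x = y is solvable iff y ⊥ ker((I - K)^*) = span{(16, 3, 3)}, i.e. iff 16y_1 + 3y_2 + 3y_3 = 0. When solvable, the solutions are x = y + c·(1, -2, -3), c arbitrary (ker(I - K) = span{(1, -2, -3)}, dimension 1).

K has rank 1, so it is an outer product K = u v^T: every row of K is a multiple of one row vector. Reading off the entries, u = (1, -2, -3) and v = (16, 3, 3) (row i of K equals u_i·v^T). A rank-one matrix u v^T satisfies K u = u (v·u) and kills the (2)-dimensional subspace v^⊥, so its characteristic polynomial is lambda^2 (lambda - v·u) with v·u = tr K = 1. Hence the eigenvalues of I - K are 1 (multiplicity 2) and 1 - (1) = 0, so det(I - K) = 0. (Direct check: I - K =
[[-15, -3, -3],
 [32, 7, 6],
 [48, 9, 10]]
has determinant 0.) So 1 is an eigenvalue of K and (I - K) is not invertible. The finite-dimensional Fredholm alternative says: either (I - K) is invertible, or ker(I - K) ≠ {0} and then range(I - K) = ker((I - K)^*)^⊥, with dim ker(I - K) = dim ker((I - K)^*). We are in the second case, so we need both kernels. Kernel of I - K: (I - K) u = u - u (v·u) = u - u = 0, so ker(I - K) = span{u} = span{(1, -2, -3)} (it is exactly 1-dimensional because rank(I - K) = 2). Kernel of the adjoint: K is real, so (I - K)^* = I - K^T = I - v u^T, and (I - v u^T) v = v - v (u·v) = 0; hence ker((I - K)^*) = span{v} = span{(16, 3, 3)}. Therefore (I - K) x = y is solvable iff <y, v> = 0, i.e. iff 16y_1 + 3y_2 + 3y_3 = 0. When this holds, K y = u (v·y) = 0, so (I - K) y = y and x = y is a particular solution; the full solution set is the line x = y + c·u = y + c·(1, -2, -3), c ∈ C.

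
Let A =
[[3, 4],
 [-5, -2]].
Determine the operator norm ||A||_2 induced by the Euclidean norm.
||A||_2 = sqrt((54 + sqrt(2132))/2) ≈ 7.0772 (= sqrt(largest eigenvalue of A^T A))

||A||_2 = sigma_max(A) = sqrt(lambda_max(A^T A)). Form the symmetric matrix M = A^T A =
[[34, 22],
 [22, 20]].
Its characteristic polynomial (trace, determinant of M give the coefficients) is
  p(λ) = det(λ I - M) = λ^2 - 54λ + 196.
For λ^2 - 54λ + 196 the discriminant is 2132. It is nonnegative but not a perfect square, so the roots are real and irrational: λ = (54 ± sqrt(2132))/2 ≈ 50.0868, 3.9132.
So the eigenvalues of A^T A are ≈ 3.9132, 50.0868 (all ≥ 0, as they must be for A^T A). The largest is λ_max = (54 + sqrt(2132))/2 ≈ 50.0868, hence ||A||_2 = sqrt(λ_max) = sqrt((54 + sqrt(2132))/2) ≈ 7.0772.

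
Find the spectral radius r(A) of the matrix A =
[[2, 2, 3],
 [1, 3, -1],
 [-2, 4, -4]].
r(A) ≈ 4.0577

The eigenvalues of A are the roots of its characteristic polynomial. With M = A (coefficients from the trace, the sum of principal 2x2 minors, and det A):
  p(λ) = det(λ I - M) = λ^3 - λ^2 - 6λ - 26.
No integer candidate from the rational root theorem (±divisors of 26) is a root, so the roots are irrational. The cubic discriminant is Δ = -20264 < 0, so there is one real root and a complex-conjugate pair. p(4) = -2 and p(5) = 44 have opposite signs, so a root lies in (4, 5); Newton's method refines it to λ ≈ 4.0577. Dividing out (λ - (4.0577)) leaves approximately λ^2 + 3.0577λ + 6.4075. For λ^2 + 3.0577λ + 6.4075 the discriminant is -16.2803. It is negative, so the remaining roots are the complex-conjugate pair λ ≈ -1.5289 ± 2.0174i. Their product equals the constant term, so |λ|^2 ≈ 6.4075 and |λ| ≈ 2.5313.
Thus the eigenvalues (to 4 decimals) are 4.0577 (modulus 4.0577); -1.5289 ± 2.0174i (modulus 2.5313). The spectral radius is the largest modulus: r(A) ≈ 4.0577. (Cross-check: r(A) ≤ ||A||_2 ≈ 6.5866; equality holds whenever A is normal, though it can also hold for some non-normal A.)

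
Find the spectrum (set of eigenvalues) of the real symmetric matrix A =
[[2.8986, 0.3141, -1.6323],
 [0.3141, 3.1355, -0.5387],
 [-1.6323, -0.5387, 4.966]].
sigma(A) ≈ {2, 3, 6}

A is real symmetric, so its spectrum consists of real eigenvalues. Expanding the characteristic polynomial of the displayed matrix gives
  det(λ I - A) = p(λ) = λ^3 + (-11)λ^2 + (36)λ + (-36).
Solving p(λ) = 0 yields eigenvalues ≈ 2, 3, 6. (A is shown rounded to 4 decimals, so these recover the underlying integer eigenvalues to within that precision.)
Verification: the trace of A = 11 equals the sum of eigenvalues 11, and det(A) ≈ 36.0008 matches the eigenvalue product 36.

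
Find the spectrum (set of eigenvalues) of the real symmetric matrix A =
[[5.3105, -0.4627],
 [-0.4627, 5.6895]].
sigma(A) ≈ {5, 6}

A is real symmetric, so its spectrum consists of real eigenvalues. Expanding the characteristic polynomial of the displayed matrix gives
  det(λ I - A) = p(λ) = λ^2 + (-11)λ + (30).
Solving p(λ) = 0 yields eigenvalues ≈ 5, 6. (A is shown rounded to 4 decimals, so these recover the underlying integer eigenvalues to within that precision.)
Verification: the trace of A = 11 equals the sum of eigenvalues 11, and det(A) ≈ 30.0000 matches the eigenvalue product 30.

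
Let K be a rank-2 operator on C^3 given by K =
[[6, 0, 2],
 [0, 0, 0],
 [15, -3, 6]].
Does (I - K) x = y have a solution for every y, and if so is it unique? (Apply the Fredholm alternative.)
(I - K) is invertible (det(I - K) = -5 ≠ 0), so for every y in C^3 the equation (I - K) x = y has a unique solution.

K has rank 2 and factors as K = U V^T = u1 v1^T + u2 v2^T with u1 = (1, 0, 2), v1 = (3, 3, 0), u2 = (-1, 0, -3), v2 = (-3, 3, -2) (multiplying out reproduces the displayed K). The nonzero eigenvalues of U V^T coincide with those of the 2 x 2 matrix G = V^T U = [[v1·u1, v1·u2], [v2·u1, v2·u2]] = [[3, -3], [-7, 9]], and by the Sylvester determinant identity det(I_3 - U V^T) = det(I_2 - V^T U) = det([[-2, 3], [7, -8]]) = (-2)(-8) - (3)(7) = -5. (Direct check: I - K =
[[-5, 0, -2],
 [0, 1, 0],
 [-15, 3, -5]]
has determinant -5.) The finite-dimensional Fredholm alternative says: either (I - K) is invertible, or ker(I - K) ≠ {0} and then range(I - K) = ker((I - K)^*)^⊥, with dim ker(I - K) = dim ker((I - K)^*). Since det(I - K) ≠ 0, 1 is not an eigenvalue of K and ker(I - K) = {0}, so we are in the first case: for every y there is a unique x = (I - K)^(-1) y. (Explicitly, by the Woodbury identity, (I - U V^T)^(-1) = I + U (I_2 - G)^(-1) V^T.)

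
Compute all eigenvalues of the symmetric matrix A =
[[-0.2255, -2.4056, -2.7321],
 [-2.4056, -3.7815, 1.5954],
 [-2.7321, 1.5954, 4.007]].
sigma(A) ≈ {-5, -1, 6}

A is real symmetric, so its spectrum consists of real eigenvalues. Expanding the characteristic polynomial of the displayed matrix gives
  det(λ I - A) = p(λ) = λ^3 + (0)λ^2 + (-31)λ + (-30).
Solving p(λ) = 0 yields eigenvalues ≈ -5, -1, 6. (A is shown rounded to 4 decimals, so these recover the underlying integer eigenvalues to within that precision.)
Verification: the trace of A = 0 equals the sum of eigenvalues 0, and det(A) ≈ 30.0002 matches the eigenvalue product 30.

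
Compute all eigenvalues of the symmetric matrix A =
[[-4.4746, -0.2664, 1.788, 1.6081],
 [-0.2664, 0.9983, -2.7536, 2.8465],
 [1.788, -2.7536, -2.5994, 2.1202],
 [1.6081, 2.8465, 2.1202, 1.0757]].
sigma(A) ≈ {-6, -5, 2, 4}

A is real symmetric, so its spectrum consists of real eigenvalues. Expanding the characteristic polynomial of the displayed matrix gives
  det(λ I - A) = p(λ) = λ^4 + (5)λ^3 + (-28)λ^2 + (-92)λ + (240.005).
Solving p(λ) = 0 yields eigenvalues ≈ -6, -5, 2, 4. (A is shown rounded to 4 decimals, so these recover the underlying integer eigenvalues to within that precision.)
Verification: the trace of A = -5 equals the sum of eigenvalues -5, and det(A) ≈ 240.0050 matches the eigenvalue product 240.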